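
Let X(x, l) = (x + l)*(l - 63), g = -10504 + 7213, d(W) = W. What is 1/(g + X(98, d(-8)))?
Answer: -1/9681 ≈ -0.00010330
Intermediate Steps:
g = -3291
X(x, l) = (-63 + l)*(l + x) (X(x, l) = (l + x)*(-63 + l) = (-63 + l)*(l + x))
1/(g + X(98, d(-8))) = 1/(-3291 + ((-8)² - 63*(-8) - 63*98 - 8*98)) = 1/(-3291 + (64 + 504 - 6174 - 784)) = 1/(-3291 - 6390) = 1/(-9681) = -1/9681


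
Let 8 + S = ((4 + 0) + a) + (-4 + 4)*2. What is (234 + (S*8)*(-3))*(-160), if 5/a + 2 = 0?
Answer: -62400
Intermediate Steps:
a = -5/2 (a = 5/(-2 + 0) = 5/(-2) = 5*(-1/2) = -5/2 ≈ -2.5000)
S = -13/2 (S = -8 + (((4 + 0) - 5/2) + (-4 + 4)*2) = -8 + ((4 - 5/2) + 0*2) = -8 + (3/2 + 0) = -8 + 3/2 = -13/2 ≈ -6.5000)
(234 + (S*8)*(-3))*(-160) = (234 - 13/2*8*(-3))*(-160) = (234 - 52*(-3))*(-160) = (234 + 156)*(-160) = 390*(-160) = -62400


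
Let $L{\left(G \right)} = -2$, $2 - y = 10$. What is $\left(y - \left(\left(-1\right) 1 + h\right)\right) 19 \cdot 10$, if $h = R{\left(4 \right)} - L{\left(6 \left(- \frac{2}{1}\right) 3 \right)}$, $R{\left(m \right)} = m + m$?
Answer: $-3230$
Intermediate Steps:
$y = -8$ ($y = 2 - 10 = -8$)
$R{\left(m \right)} = 2 m$
$h = 10$ ($h = 2 \cdot 4 - -2 = 8 + 2 = 10$)
$\left(y - \left(\left(-1\right) 1 + h\right)\right) 19 \cdot 10 = \left(-8 - \left(\left(-1\right) 1 + 10\right)\right) 19 \cdot 10 = \left(-8 - \left(-1 + 10\right)\right) 19 \cdot 10 = \left(-8 - 9\right) 19 \cdot 10 = \left(-17\right) 19 \cdot 10 = \left(-323\right) 10 = -3230$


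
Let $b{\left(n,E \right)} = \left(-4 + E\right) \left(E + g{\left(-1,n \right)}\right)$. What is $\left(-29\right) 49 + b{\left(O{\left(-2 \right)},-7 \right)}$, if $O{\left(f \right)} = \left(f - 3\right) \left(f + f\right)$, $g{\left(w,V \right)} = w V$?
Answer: $-1124$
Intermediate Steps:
$g{\left(w,V \right)} = V w$
$O{\left(f \right)} = 2 f \left(-3 + f\right)$ ($O{\left(f \right)} = \left(-3 + f\right) 2 f = 2 f \left(-3 + f\right)$)
$b{\left(n,E \right)} = \left(-4 + E\right) \left(E - n\right)$ ($b{\left(n,E \right)} = \left(-4 + E\right) \left(E + n \left(-1\right)\right) = \left(-4 + E\right) \left(E - n\right)$)
$\left(-29\right) 49 + b{\left(O{\left(-2 \right)},-7 \right)} = \left(-29\right) 49 + \left(\left(-7\right)^{2} - -28 + 4 \cdot 2 \left(-2\right) \left(-3 - 2\right) - - 7 \cdot 2 \left(-2\right) \left(-3 - 2\right)\right) = -1421 + \left(49 + 28 + 4 \cdot 2 \left(-2\right) \left(-5\right) - - 7 \cdot 2 \left(-2\right) \left(-5\right)\right) = -1421 + \left(49 + 28 + 4 \cdot 20 - \left(-7\right) 20\right) = -1421 + \left(49 + 28 + 80 + 140\right) = -1421 + 297 = -1124$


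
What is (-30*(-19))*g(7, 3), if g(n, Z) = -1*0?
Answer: 0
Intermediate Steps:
g(n, Z) = 0
(-30*(-19))*g(7, 3) = -30*(-19)*0 = 570*0 = 0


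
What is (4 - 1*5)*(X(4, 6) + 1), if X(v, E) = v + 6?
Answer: -11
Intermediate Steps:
X(v, E) = 6 + v
(4 - 1*5)*(X(4, 6) + 1) = (4 - 1*5)*((6 + 4) + 1) = (4 - 5)*(10 + 1) = -1*11 = -11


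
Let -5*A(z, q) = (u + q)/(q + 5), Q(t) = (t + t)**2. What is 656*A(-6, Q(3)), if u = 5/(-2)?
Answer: -536/5 ≈ -107.20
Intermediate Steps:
u = -5/2 (u = 5*(-1/2) = -5/2 ≈ -2.5000)
Q(t) = 4*t**2 (Q(t) = (2*t)**2 = 4*t**2)
A(z, q) = -(-5/2 + q)/(5*(5 + q)) (A(z, q) = -(-5/2 + q)/(5*(q + 5)) = -(-5/2 + q)/(5*(5 + q)))
656*A(-6, Q(3)) = 656*((5 - 8*3**2)/(10*(5 + 4*3**2))) = 656*((5 - 8*9)/(10*(5 + 4*9))) = 656*((5 - 2*36)/(10*(5 + 36))) = 656*((1/10)*(5 - 72)/41) = 656*((1/10)*(1/41)*(-67)) = 656*(-67/410) = -536/5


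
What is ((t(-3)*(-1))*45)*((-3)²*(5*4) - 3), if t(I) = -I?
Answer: -23895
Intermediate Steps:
((t(-3)*(-1))*45)*((-3)²*(5*4) - 3) = ((-1*(-3)*(-1))*45)*((-3)²*(5*4) - 3) = ((3*(-1))*45)*(9*20 - 3) = (-3*45)*(180 - 3) = -135*177 = -23895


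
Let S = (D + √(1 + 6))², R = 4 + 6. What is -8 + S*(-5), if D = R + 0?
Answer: -543 - 100*√7 ≈ -807.58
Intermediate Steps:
R = 10
D = 10 (D = 10 + 0 = 10)
S = (10 + √7)² (S = (10 + √(1 + 6))² = (10 + √7)² ≈ 159.92)
-8 + S*(-5) = -8 + (10 + √7)²*(-5) = -8 - 5*(10 + √7)²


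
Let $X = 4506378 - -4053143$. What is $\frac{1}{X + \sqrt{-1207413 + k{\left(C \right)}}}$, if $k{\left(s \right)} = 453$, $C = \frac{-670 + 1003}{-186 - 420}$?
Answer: $\frac{8559521}{73265400956401} - \frac{4 i \sqrt{75435}}{73265400956401} \approx 1.1683 \cdot 10^{-7} - 1.4995 \cdot 10^{-11} i$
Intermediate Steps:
$C = - \frac{111}{202}$ ($C = \frac{333}{-606} = 333 \left(- \frac{1}{606}\right) = - \frac{111}{202} \approx -0.54951$)
$X = 8559521$ ($X = 4506378 + 4053143 = 8559521$)
$\frac{1}{X + \sqrt{-1207413 + k{\left(C \right)}}} = \frac{1}{8559521 + \sqrt{-1207413 + 453}} = \frac{1}{8559521 + \sqrt{-1206960}} = \frac{1}{8559521 + 4 i \sqrt{75435}}$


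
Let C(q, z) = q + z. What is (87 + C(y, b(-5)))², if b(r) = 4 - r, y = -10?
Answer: 7396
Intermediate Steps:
(87 + C(y, b(-5)))² = (87 + (-10 + (4 - 1*(-5))))² = (87 + (-10 + (4 + 5)))² = (87 + (-10 + 9))² = (87 - 1)² = 86² = 7396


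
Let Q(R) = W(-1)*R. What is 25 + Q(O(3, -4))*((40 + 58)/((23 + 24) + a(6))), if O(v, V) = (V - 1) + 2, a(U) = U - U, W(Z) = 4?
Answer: -1/47 ≈ -0.021277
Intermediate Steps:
a(U) = 0
O(v, V) = 1 + V (O(v, V) = (-1 + V) + 2 = 1 + V)
Q(R) = 4*R
25 + Q(O(3, -4))*((40 + 58)/((23 + 24) + a(6))) = 25 + (4*(1 - 4))*((40 + 58)/((23 + 24) + 0)) = 25 + (4*(-3))*(98/(47 + 0)) = 25 - 1176/47 = -1/47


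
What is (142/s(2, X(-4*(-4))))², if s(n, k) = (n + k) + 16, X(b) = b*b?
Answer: 5041/18769 ≈ 0.26858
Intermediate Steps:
X(b) = b²
s(n, k) = 16 + k + n (s(n, k) = (k + n) + 16 = 16 + k + n)
(142/s(2, X(-4*(-4))))² = (142/(16 + (-4*(-4))² + 2))² = (142/(16 + 16² + 2))² = (142/(16 + 256 + 2))² = (142/274)² = (142*(1/274))² = (71/137)² = 5041/18769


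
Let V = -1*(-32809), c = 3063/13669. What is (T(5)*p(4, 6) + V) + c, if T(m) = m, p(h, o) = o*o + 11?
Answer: 451681499/13669 ≈ 33044.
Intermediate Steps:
p(h, o) = 11 + o² (p(h, o) = o² + 11 = 11 + o²)
c = 3063/13669 (c = 3063*(1/13669) = 3063/13669 ≈ 0.22408)
V = 32809
(T(5)*p(4, 6) + V) + c = (5*(11 + 6²) + 32809) + 3063/13669 = (5*(11 + 36) + 32809) + 3063/13669 = (5*47 + 32809) + 3063/13669 = (235 + 32809) + 3063/13669 = 33044 + 3063/13669 = 451681499/13669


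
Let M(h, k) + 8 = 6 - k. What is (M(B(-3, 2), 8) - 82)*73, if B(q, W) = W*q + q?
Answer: -6716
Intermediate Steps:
B(q, W) = q + W*q
M(h, k) = -2 - k (M(h, k) = -8 + (6 - k) = -2 - k)
(M(B(-3, 2), 8) - 82)*73 = ((-2 - 1*8) - 82)*73 = ((-2 - 8) - 82)*73 = (-10 - 82)*73 = -92*73 = -6716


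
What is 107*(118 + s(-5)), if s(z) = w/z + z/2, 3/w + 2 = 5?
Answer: 123371/10 ≈ 12337.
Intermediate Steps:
w = 1 (w = 3/(-2 + 5) = 3/3 = 3*(⅓) = 1)
s(z) = 1/z + z/2
107*(118 + s(-5)) = 107*(118 + (1/(-5) + (½)*(-5))) = 107*(118 + (-⅕ - 5/2)) = 107*(118 - 27/10) = 107*(1153/10) = 123371/10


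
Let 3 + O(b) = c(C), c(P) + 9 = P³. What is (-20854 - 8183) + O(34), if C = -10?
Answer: -30049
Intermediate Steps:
c(P) = -9 + P³
O(b) = -1012 (O(b) = -3 + (-9 + (-10)³) = -3 + (-9 - 1000) = -3 - 1009 = -1012)
(-20854 - 8183) + O(34) = (-20854 - 8183) - 1012 = -29037 - 1012 = -30049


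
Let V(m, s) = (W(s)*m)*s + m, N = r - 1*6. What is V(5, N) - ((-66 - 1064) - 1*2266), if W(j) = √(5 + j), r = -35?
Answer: 3401 - 1230*I ≈ 3401.0 - 1230.0*I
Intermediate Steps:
N = -41 (N = -35 - 1*6 = -35 - 6 = -41)
V(m, s) = m + m*s*√(5 + s) (V(m, s) = (√(5 + s)*m)*s + m = (m*√(5 + s))*s + m = m*s*√(5 + s) + m = m + m*s*√(5 + s))
V(5, N) - ((-66 - 1064) - 1*2266) = 5*(1 - 41*√(5 - 41)) - ((-66 - 1064) - 1*2266) = 5*(1 - 246*I) - (-1130 - 2266) = 5*(1 - 246*I) - 1*(-3396) = 5*(1 - 246*I) + 3396 = (5 - 1230*I) + 3396 = 3401 - 1230*I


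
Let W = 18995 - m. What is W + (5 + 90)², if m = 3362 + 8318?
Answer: 16340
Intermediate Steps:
m = 11680
W = 7315 (W = 18995 - 1*11680 = 18995 - 11680 = 7315)
W + (5 + 90)² = 7315 + (5 + 90)² = 7315 + 95² = 7315 + 9025 = 16340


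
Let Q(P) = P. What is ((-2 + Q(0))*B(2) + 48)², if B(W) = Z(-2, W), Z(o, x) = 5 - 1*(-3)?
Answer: 1024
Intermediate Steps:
Z(o, x) = 8 (Z(o, x) = 5 + 3 = 8)
B(W) = 8
((-2 + Q(0))*B(2) + 48)² = ((-2 + 0)*8 + 48)² = (-2*8 + 48)² = (-16 + 48)² = 32² = 1024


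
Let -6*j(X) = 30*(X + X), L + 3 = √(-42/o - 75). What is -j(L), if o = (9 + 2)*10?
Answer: -30 + 2*I*√228030/11 ≈ -30.0 + 86.823*I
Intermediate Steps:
o = 110 (o = 11*10 = 110)
L = -3 + I*√228030/55 (L = -3 + √(-42/110 - 75) = -3 + √(-42*1/110 - 75) = -3 + √(-21/55 - 75) = -3 + √(-4146/55) = -3 + I*√228030/55 ≈ -3.0 + 8.6823*I)
j(X) = -10*X (j(X) = -5*(X + X) = -5*2*X = -10*X)
-j(L) = -(-10)*(-3 + I*√228030/55) = -(30 - 2*I*√228030/11) = -30 + 2*I*√228030/11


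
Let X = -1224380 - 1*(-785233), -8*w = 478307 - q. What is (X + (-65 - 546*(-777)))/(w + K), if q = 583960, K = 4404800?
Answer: -39920/11781351 ≈ -0.0033884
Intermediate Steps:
w = 105653/8 (w = -(478307 - 1*583960)/8 = -(478307 - 583960)/8 = -⅛*(-105653) = 105653/8 ≈ 13207.)
X = -439147 (X = -1224380 + 785233 = -439147)
(X + (-65 - 546*(-777)))/(w + K) = (-439147 + (-65 - 546*(-777)))/(105653/8 + 4404800) = (-439147 + (-65 + 424242))/(35344053/8) = (-439147 + 424177)*(8/35344053) = -14970*8/35344053 = -39920/11781351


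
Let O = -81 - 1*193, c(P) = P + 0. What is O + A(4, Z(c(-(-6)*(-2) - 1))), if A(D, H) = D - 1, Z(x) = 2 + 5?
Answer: -271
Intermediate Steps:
c(P) = P
Z(x) = 7
A(D, H) = -1 + D
O = -274 (O = -81 - 193 = -274)
O + A(4, Z(c(-(-6)*(-2) - 1))) = -274 + (-1 + 4) = -274 + 3 = -271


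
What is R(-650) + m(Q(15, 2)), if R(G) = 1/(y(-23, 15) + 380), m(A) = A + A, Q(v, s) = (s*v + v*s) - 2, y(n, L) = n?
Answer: 41413/357 ≈ 116.00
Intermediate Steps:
Q(v, s) = -2 + 2*s*v (Q(v, s) = (s*v + s*v) - 2 = 2*s*v - 2 = -2 + 2*s*v)
m(A) = 2*A
R(G) = 1/357 (R(G) = 1/(-23 + 380) = 1/357)
R(-650) + m(Q(15, 2)) = 1/357 + 2*(-2 + 2*2*15) = 1/357 + 2*(-2 + 60) = 1/357 + 2*58 = 1/357 + 116 = 41413/357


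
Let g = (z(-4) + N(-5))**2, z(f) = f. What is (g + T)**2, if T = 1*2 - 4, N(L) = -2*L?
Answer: 1156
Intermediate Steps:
T = -2 (T = 2 - 4 = -2)
g = 36 (g = (-4 - 2*(-5))**2 = (-4 + 10)**2 = 6**2 = 36)
(g + T)**2 = (36 - 2)**2 = 34**2 = 1156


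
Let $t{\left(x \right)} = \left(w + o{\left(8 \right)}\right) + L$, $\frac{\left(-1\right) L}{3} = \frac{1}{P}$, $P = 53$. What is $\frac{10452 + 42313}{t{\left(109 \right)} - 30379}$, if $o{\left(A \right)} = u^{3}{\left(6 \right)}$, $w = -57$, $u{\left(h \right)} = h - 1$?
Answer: $- \frac{2796545}{1606486} \approx -1.7408$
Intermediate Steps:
$u{\left(h \right)} = -1 + h$ ($u{\left(h \right)} = h - 1 = -1 + h$)
$o{\left(A \right)} = 125$ ($o{\left(A \right)} = \left(-1 + 6\right)^{3} = 5^{3} = 125$)
$L = - \frac{3}{53} \approx -0.056604$
$t{\left(x \right)} = \frac{3601}{53}$ ($t{\left(x \right)} = \left(-57 + 125\right) - \frac{3}{53} = 68 - \frac{3}{53} = \frac{3601}{53}$)
$\frac{10452 + 42313}{t{\left(109 \right)} - 30379} = \frac{10452 + 42313}{\frac{3601}{53} - 30379} = \frac{52765}{- \frac{1606486}{53}} = 52765 \left(- \frac{53}{1606486}\right) = - \frac{2796545}{1606486}$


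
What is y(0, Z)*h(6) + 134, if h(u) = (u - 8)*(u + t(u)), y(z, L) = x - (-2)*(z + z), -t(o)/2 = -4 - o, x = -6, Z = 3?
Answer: 446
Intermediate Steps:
t(o) = 8 + 2*o (t(o) = -2*(-4 - o) = 8 + 2*o)
y(z, L) = -6 + 4*z (y(z, L) = -6 - (-2)*(z + z) = -6 - (-2)*2*z = -6 - (-4)*z = -6 + 4*z)
h(u) = (-8 + u)*(8 + 3*u) (h(u) = (u - 8)*(u + (8 + 2*u)) = (-8 + u)*(8 + 3*u))
y(0, Z)*h(6) + 134 = (-6 + 4*0)*(-64 - 16*6 + 3*6**2) + 134 = (-6 + 0)*(-64 - 96 + 3*36) + 134 = -6*(-64 - 96 + 108) + 134 = -6*(-52) + 134 = 312 + 134 = 446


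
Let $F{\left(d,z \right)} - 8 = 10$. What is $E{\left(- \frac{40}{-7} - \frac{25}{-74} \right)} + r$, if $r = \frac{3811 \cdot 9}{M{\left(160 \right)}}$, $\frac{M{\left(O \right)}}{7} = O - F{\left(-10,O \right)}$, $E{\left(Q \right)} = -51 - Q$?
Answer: $- \frac{414600}{18389} \approx -22.546$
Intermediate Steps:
$F{\left(d,z \right)} = 18$ ($F{\left(d,z \right)} = 8 + 10 = 18$)
$M{\left(O \right)} = -126 + 7 O$ ($M{\left(O \right)} = 7 \left(O - 18\right) = 7 \left(-18 + O\right) = -126 + 7 O$)
$r = \frac{34299}{994}$ ($r = \frac{3811 \cdot 9}{-126 + 7 \cdot 160} = \frac{34299}{-126 + 1120} = \frac{34299}{994} \approx 34.506$)
$E{\left(- \frac{40}{-7} - \frac{25}{-74} \right)} + r = \left(-51 - \left(- \frac{40}{-7} - \frac{25}{-74}\right)\right) + \frac{34299}{994} = \left(-51 - \left(\left(-40\right) \left(- \frac{1}{7}\right) - - \frac{25}{74}\right)\right) + \frac{34299}{994} = \left(-51 - \left(\frac{40}{7} + \frac{25}{74}\right)\right) + \frac{34299}{994} = \left(-51 - \frac{3135}{518}\right) + \frac{34299}{994} = - \frac{29553}{518} + \frac{34299}{994} = - \frac{414600}{18389}$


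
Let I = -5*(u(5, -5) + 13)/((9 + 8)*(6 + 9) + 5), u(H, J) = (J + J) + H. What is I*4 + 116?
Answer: 1500/13 ≈ 115.38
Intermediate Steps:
u(H, J) = H + 2*J (u(H, J) = 2*J + H = H + 2*J)
I = -2/13 (I = -5*((5 + 2*(-5)) + 13)/((9 + 8)*(6 + 9) + 5) = -5*((5 - 10) + 13)/(17*15 + 5) = -5*(-5 + 13)/(255 + 5) = -40/260 = -5*2/65 = -2/13 ≈ -0.15385)
I*4 + 116 = -2/13*4 + 116 = -8/13 + 116 = 1500/13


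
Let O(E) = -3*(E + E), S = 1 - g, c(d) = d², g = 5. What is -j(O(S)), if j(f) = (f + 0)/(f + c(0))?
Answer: -1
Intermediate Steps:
S = -4 (S = 1 - 1*5 = 1 - 5 = -4)
O(E) = -6*E
j(f) = 1 (j(f) = (f + 0)/(f + 0²) = f/(f + 0) = f/f = 1)
-j(O(S)) = -1*1 = -1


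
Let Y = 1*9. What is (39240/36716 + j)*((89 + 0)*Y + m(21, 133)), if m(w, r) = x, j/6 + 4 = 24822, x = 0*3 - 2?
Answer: 1092102237258/9179 ≈ 1.1898e+8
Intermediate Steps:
Y = 9
x = -2 (x = 0 - 2 = -2)
j = 148908 (j = -24 + 6*24822 = -24 + 148932 = 148908)
m(w, r) = -2
(39240/36716 + j)*((89 + 0)*Y + m(21, 133)) = (39240/36716 + 148908)*((89 + 0)*9 - 2) = (39240*(1/36716) + 148908)*(89*9 - 2) = (9810/9179 + 148908)*(801 - 2) = (1366836342/9179)*799 = 1092102237258/9179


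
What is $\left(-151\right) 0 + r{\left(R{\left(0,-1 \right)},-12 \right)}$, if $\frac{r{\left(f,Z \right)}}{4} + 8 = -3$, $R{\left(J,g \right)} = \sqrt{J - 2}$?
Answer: $-44$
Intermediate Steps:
$R{\left(J,g \right)} = \sqrt{-2 + J}$
$r{\left(f,Z \right)} = -44$ ($r{\left(f,Z \right)} = -32 + 4 \left(-3\right) = -32 - 12 = -44$)
$\left(-151\right) 0 + r{\left(R{\left(0,-1 \right)},-12 \right)} = \left(-151\right) 0 - 44 = 0 - 44 = -44$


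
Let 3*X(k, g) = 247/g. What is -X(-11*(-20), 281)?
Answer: -247/843 ≈ -0.29300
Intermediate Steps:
X(k, g) = 247/(3*g) (X(k, g) = (247/g)/3 = 247/(3*g))
-X(-11*(-20), 281) = -247/(3*281) = -1*247/843 = -247/843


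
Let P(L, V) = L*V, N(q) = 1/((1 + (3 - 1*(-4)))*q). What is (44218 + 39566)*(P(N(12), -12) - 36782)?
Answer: -3081753561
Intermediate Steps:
N(q) = 1/(8*q) (N(q) = 1/((1 + (3 + 4))*q) = 1/((1 + 7)*q) = 1/(8*q))
(44218 + 39566)*(P(N(12), -12) - 36782) = (44218 + 39566)*(((1/8)/12)*(-12) - 36782) = 83784*(((1/8)*(1/12))*(-12) - 36782) = 83784*((1/96)*(-12) - 36782) = 83784*(-1/8 - 36782) = 83784*(-294257/8) = -3081753561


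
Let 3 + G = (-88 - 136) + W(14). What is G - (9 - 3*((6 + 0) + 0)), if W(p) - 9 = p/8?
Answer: -829/4 ≈ -207.25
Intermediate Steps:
W(p) = 9 + p/8
G = -865/4 (G = -3 + ((-88 - 136) + (9 + (⅛)*14)) = -3 + (-224 + (9 + 7/4)) = -3 + (-224 + 43/4) = -3 - 853/4 = -865/4 ≈ -216.25)
G - (9 - 3*((6 + 0) + 0)) = -865/4 - (9 - 3*((6 + 0) + 0)) = -865/4 - (9 - 3*(6 + 0)) = -865/4 - (9 - 3*6) = -865/4 - (9 - 18) = -865/4 - 1*(-9) = -865/4 + 9 = -829/4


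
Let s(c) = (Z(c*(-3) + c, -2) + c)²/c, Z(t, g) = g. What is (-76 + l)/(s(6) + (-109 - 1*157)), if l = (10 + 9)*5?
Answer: -57/790 ≈ -0.072152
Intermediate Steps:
s(c) = (-2 + c)²/c
l = 95 (l = 19*5 = 95)
(-76 + l)/(s(6) + (-109 - 1*157)) = (-76 + 95)/((-2 + 6)²/6 + (-109 - 1*157)) = 19/((⅙)*4² + (-109 - 157)) = 19/((⅙)*16 - 266) = 19/(8/3 - 266) = 19/(-790/3) = 19*(-3/790) = -57/790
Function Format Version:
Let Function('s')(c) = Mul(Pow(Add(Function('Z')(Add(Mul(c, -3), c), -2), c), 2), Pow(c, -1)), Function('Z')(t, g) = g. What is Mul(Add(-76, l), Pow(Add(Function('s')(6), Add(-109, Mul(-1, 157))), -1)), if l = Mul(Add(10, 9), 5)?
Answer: Rational(-57, 790) ≈ -0.072152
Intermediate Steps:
Function('s')(c) = Mul(Pow(c, -1), Pow(Add(-2, c), 2)) (Function('s')(c) = Mul(Pow(Add(-2, c), 2), Pow(c, -1)) = Mul(Pow(c, -1), Pow(Add(-2, c), 2)))
l = 95 (l = Mul(19, 5) = 95)
Mul(Add(-76, l), Pow(Add(Function('s')(6), Add(-109, Mul(-1, 157))), -1)) = Mul(Add(-76, 95), Pow(Add(Mul(Pow(6, -1), Pow(Add(-2, 6), 2)), Add(-109, Mul(-1, 157))), -1)) = Mul(19, Pow(Add(Mul(Rational(1, 6), Pow(4, 2)), Add(-109, -157)), -1)) = Mul(19, Pow(Add(Mul(Rational(1, 6), 16), -266), -1)) = Mul(19, Pow(Add(Rational(8, 3), -266), -1)) = Mul(19, Pow(Rational(-790, 3), -1)) = Mul(19, Rational(-3, 790)) = Rational(-57, 790)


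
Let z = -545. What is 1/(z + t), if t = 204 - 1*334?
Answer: -1/675 ≈ -0.0014815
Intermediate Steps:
t = -130 (t = 204 - 334 = -130)
1/(z + t) = 1/(-545 - 130) = 1/(-675) = -1/675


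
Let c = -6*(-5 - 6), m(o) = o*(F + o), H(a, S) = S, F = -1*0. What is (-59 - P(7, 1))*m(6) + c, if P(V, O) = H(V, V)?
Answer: -2310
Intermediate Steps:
F = 0
P(V, O) = V
m(o) = o**2 (m(o) = o*(0 + o) = o*o = o**2)
c = 66 (c = -6*(-11) = 66)
(-59 - P(7, 1))*m(6) + c = (-59 - 1*7)*6**2 + 66 = (-59 - 7)*36 + 66 = -66*36 + 66 = -2376 + 66 = -2310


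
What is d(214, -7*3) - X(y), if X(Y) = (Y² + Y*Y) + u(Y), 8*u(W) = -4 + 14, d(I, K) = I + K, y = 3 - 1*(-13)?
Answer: -1281/4 ≈ -320.25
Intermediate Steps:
y = 16 (y = 3 + 13 = 16)
u(W) = 5/4 (u(W) = (-4 + 14)/8 = (⅛)*10 = 5/4)
X(Y) = 5/4 + 2*Y² (X(Y) = (Y² + Y*Y) + 5/4 = (Y² + Y²) + 5/4 = 2*Y² + 5/4 = 5/4 + 2*Y²)
d(214, -7*3) - X(y) = (214 - 7*3) - (5/4 + 2*16²) = (214 - 21) - (5/4 + 2*256) = 193 - (5/4 + 512) = 193 - 1*2053/4 = 193 - 2053/4 = -1281/4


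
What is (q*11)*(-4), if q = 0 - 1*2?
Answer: 88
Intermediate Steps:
q = -2 (q = 0 - 2 = -2)
(q*11)*(-4) = -2*11*(-4) = -22*(-4) = 88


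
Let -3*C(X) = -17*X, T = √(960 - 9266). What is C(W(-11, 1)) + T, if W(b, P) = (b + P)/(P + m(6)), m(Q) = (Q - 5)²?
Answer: -85/3 + I*√8306 ≈ -28.333 + 91.137*I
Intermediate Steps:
m(Q) = (-5 + Q)²
T = I*√8306 (T = √(-8306) = I*√8306 ≈ 91.137*I)
W(b, P) = (P + b)/(1 + P) (W(b, P) = (b + P)/(P + (-5 + 6)²) = (P + b)/(P + 1²) = (P + b)/(P + 1) = (P + b)/(1 + P))
C(X) = 17*X/3 (C(X) = -(-17)*X/3 = 17*X/3)
C(W(-11, 1)) + T = 17*((1 - 11)/(1 + 1))/3 + I*√8306 = 17*(-10/2)/3 + I*√8306 = 17*((½)*(-10))/3 + I*√8306 = (17/3)*(-5) + I*√8306 = -85/3 + I*√8306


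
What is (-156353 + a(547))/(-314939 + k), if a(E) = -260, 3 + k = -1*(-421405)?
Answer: -156613/106463 ≈ -1.4711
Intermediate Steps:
k = 421402 (k = -3 - 1*(-421405) = -3 + 421405 = 421402)
(-156353 + a(547))/(-314939 + k) = (-156353 - 260)/(-314939 + 421402) = -156613/106463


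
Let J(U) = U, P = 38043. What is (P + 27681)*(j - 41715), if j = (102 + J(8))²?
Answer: -1946416260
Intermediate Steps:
j = 12100 (j = (102 + 8)² = 110² = 12100)
(P + 27681)*(j - 41715) = (38043 + 27681)*(12100 - 41715) = 65724*(-29615) = -1946416260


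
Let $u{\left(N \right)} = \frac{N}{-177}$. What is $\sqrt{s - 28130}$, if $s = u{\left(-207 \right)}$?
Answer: $\frac{i \sqrt{97916459}}{59} \approx 167.72 i$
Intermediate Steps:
$u{\left(N \right)} = - \frac{N}{177}$ ($u{\left(N \right)} = N \left(- \frac{1}{177}\right) = - \frac{N}{177}$)
$s = \frac{69}{59}$ ($s = \left(- \frac{1}{177}\right) \left(-207\right) = \frac{69}{59} \approx 1.1695$)
$\sqrt{s - 28130} = \sqrt{\frac{69}{59} - 28130} = \sqrt{- \frac{1659601}{59}} = \frac{i \sqrt{97916459}}{59}$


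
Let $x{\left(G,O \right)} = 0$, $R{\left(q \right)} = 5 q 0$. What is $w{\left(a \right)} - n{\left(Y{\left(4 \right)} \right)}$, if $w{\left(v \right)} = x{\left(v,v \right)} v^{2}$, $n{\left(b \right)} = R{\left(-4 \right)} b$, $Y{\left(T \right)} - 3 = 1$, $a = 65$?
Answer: $0$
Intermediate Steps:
$R{\left(q \right)} = 0$
$Y{\left(T \right)} = 4$ ($Y{\left(T \right)} = 3 + 1 = 4$)
$n{\left(b \right)} = 0$ ($n{\left(b \right)} = 0 b = 0$)
$w{\left(v \right)} = 0$ ($w{\left(v \right)} = 0 v^{2} = 0$)
$w{\left(a \right)} - n{\left(Y{\left(4 \right)} \right)} = 0 - 0 = 0 + 0 = 0$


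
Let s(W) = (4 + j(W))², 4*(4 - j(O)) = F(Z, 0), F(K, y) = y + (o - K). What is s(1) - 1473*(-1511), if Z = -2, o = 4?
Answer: 8902981/4 ≈ 2.2257e+6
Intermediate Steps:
F(K, y) = 4 + y - K (F(K, y) = y + (4 - K) = 4 + y - K)
j(O) = 5/2 (j(O) = 4 - (4 + 0 - 1*(-2))/4 = 4 - (4 + 0 + 2)/4 = 4 - ¼*6 = 4 - 3/2 = 5/2)
s(W) = 169/4 (s(W) = (4 + 5/2)² = (13/2)² = 169/4)
s(1) - 1473*(-1511) = 169/4 - 1473*(-1511) = 169/4 + 2225703 = 8902981/4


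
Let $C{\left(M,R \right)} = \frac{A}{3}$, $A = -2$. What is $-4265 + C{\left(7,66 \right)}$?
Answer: $- \frac{12797}{3} \approx -4265.7$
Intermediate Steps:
$C{\left(M,R \right)} = - \frac{2}{3}$
$-4265 + C{\left(7,66 \right)} = -4265 - \frac{2}{3} = - \frac{12797}{3}$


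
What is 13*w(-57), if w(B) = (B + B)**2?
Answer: 168948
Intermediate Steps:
w(B) = 4*B**2 (w(B) = (2*B)**2 = 4*B**2)
13*w(-57) = 13*(4*(-57)**2) = 13*(4*3249) = 13*12996 = 168948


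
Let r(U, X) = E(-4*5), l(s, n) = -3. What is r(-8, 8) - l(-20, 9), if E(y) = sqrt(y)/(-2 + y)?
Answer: 3 - I*sqrt(5)/11 ≈ 3.0 - 0.20328*I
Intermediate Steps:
E(y) = sqrt(y)/(-2 + y)
r(U, X) = -I*sqrt(5)/11 (r(U, X) = sqrt(-4*5)/(-2 - 4*5) = sqrt(-20)/(-2 - 20) = (2*I*sqrt(5))/(-22) = (2*I*sqrt(5))*(-1/22) = -I*sqrt(5)/11)
r(-8, 8) - l(-20, 9) = -I*sqrt(5)/11 - 1*(-3) = -I*sqrt(5)/11 + 3 = 3 - I*sqrt(5)/11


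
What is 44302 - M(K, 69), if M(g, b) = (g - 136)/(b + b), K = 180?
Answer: 3056816/69 ≈ 44302.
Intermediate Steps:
M(g, b) = (-136 + g)/(2*b) (M(g, b) = (-136 + g)/((2*b)) = (-136 + g)*(1/(2*b)) = (-136 + g)/(2*b))
44302 - M(K, 69) = 44302 - (-136 + 180)/(2*69) = 44302 - 44/(2*69) = 44302 - 1*22/69 = 44302 - 22/69 = 3056816/69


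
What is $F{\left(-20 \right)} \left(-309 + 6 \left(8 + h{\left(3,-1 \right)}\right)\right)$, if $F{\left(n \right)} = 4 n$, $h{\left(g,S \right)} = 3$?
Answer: $19440$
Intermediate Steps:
$F{\left(-20 \right)} \left(-309 + 6 \left(8 + h{\left(3,-1 \right)}\right)\right) = 4 \left(-20\right) \left(-309 + 6 \left(8 + 3\right)\right) = - 80 \left(-309 + 6 \cdot 11\right) = - 80 \left(-309 + 66\right) = \left(-80\right) \left(-243\right) = 19440$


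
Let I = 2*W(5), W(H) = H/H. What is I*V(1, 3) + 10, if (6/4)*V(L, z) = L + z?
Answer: 46/3 ≈ 15.333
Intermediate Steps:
V(L, z) = 2*L/3 + 2*z/3 (V(L, z) = 2*(L + z)/3 = 2*L/3 + 2*z/3)
W(H) = 1
I = 2 (I = 2*1 = 2)
I*V(1, 3) + 10 = 2*((⅔)*1 + (⅔)*3) + 10 = 2*(⅔ + 2) + 10 = 2*(8/3) + 10 = 16/3 + 10 = 46/3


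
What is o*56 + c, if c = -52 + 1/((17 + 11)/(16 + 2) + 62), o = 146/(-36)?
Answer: -1436783/5148 ≈ -279.10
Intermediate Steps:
o = -73/18 (o = 146*(-1/36) = -73/18 ≈ -4.0556)
c = -29735/572 (c = -52 + 1/(28/18 + 62) = -52 + 1/(28*(1/18) + 62) = -52 + 1/(14/9 + 62) = -52 + 1/(572/9) = -52 + 9/572 = -29735/572 ≈ -51.984)
o*56 + c = -73/18*56 - 29735/572 = -2044/9 - 29735/572 = -1436783/5148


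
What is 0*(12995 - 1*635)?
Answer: 0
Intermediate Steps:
0*(12995 - 1*635) = 0*(12995 - 635) = 0*12360 = 0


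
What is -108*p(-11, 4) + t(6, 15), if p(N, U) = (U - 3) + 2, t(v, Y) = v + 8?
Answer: -310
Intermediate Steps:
t(v, Y) = 8 + v
p(N, U) = -1 + U (p(N, U) = (-3 + U) + 2 = -1 + U)
-108*p(-11, 4) + t(6, 15) = -108*(-1 + 4) + (8 + 6) = -108*3 + 14 = -324 + 14 = -310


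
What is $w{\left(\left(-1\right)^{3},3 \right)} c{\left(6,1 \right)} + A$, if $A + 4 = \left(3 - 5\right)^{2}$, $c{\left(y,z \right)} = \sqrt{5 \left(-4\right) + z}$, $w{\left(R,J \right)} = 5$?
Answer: $5 i \sqrt{19} \approx 21.794 i$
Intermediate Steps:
$c{\left(y,z \right)} = \sqrt{-20 + z}$
$A = 0$ ($A = -4 + \left(3 - 5\right)^{2} = -4 + \left(-2\right)^{2} = -4 + 4 = 0$)
$w{\left(\left(-1\right)^{3},3 \right)} c{\left(6,1 \right)} + A = 5 \sqrt{-20 + 1} + 0 = 5 \sqrt{-19} + 0 = 5 i \sqrt{19} + 0 = 5 i \sqrt{19}$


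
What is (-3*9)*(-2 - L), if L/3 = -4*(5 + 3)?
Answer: -2538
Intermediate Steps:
L = -96 (L = 3*(-4*(5 + 3)) = 3*(-4*8) = 3*(-32) = -96)
(-3*9)*(-2 - L) = (-3*9)*(-2 - 1*(-96)) = -27*(-2 + 96) = -27*94 = -2538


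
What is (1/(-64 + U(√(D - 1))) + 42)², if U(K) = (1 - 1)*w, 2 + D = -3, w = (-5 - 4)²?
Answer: 7219969/4096 ≈ 1762.7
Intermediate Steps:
w = 81 (w = (-9)² = 81)
D = -5 (D = -2 - 3 = -5)
U(K) = 0 (U(K) = (1 - 1)*81 = 0*81 = 0)
(1/(-64 + U(√(D - 1))) + 42)² = (1/(-64 + 0) + 42)² = (1/(-64) + 42)² = (-1/64 + 42)² = (2687/64)² = 7219969/4096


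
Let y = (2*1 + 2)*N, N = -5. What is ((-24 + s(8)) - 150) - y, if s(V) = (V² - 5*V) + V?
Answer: -122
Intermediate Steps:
s(V) = V² - 4*V
y = -20 (y = (2*1 + 2)*(-5) = (2 + 2)*(-5) = 4*(-5) = -20)
((-24 + s(8)) - 150) - y = ((-24 + 8*(-4 + 8)) - 150) - 1*(-20) = ((-24 + 8*4) - 150) + 20 = ((-24 + 32) - 150) + 20 = (8 - 150) + 20 = -142 + 20 = -122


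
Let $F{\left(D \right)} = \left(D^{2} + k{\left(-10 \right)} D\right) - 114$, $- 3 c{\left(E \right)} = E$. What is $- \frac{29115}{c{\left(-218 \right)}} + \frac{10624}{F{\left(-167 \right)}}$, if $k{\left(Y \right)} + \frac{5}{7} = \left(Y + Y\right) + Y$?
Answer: $- \frac{10050980813}{25105970} \approx -400.34$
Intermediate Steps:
$k{\left(Y \right)} = - \frac{5}{7} + 3 Y$ ($k{\left(Y \right)} = - \frac{5}{7} + \left(\left(Y + Y\right) + Y\right) = - \frac{5}{7} + \left(2 Y + Y\right) = - \frac{5}{7} + 3 Y$)
$c{\left(E \right)} = - \frac{E}{3}$
$F{\left(D \right)} = -114 + D^{2} - \frac{215 D}{7}$ ($F{\left(D \right)} = \left(D^{2} + \left(- \frac{5}{7} + 3 \left(-10\right)\right) D\right) - 114 = \left(D^{2} + \left(- \frac{5}{7} - 30\right) D\right) - 114 = \left(D^{2} - \frac{215 D}{7}\right) - 114 = -114 + D^{2} - \frac{215 D}{7}$)
$- \frac{29115}{c{\left(-218 \right)}} + \frac{10624}{F{\left(-167 \right)}} = - \frac{29115}{\left(- \frac{1}{3}\right) \left(-218\right)} + \frac{10624}{-114 + \left(-167\right)^{2} - - \frac{35905}{7}} = - \frac{29115}{\frac{218}{3}} + \frac{10624}{-114 + 27889 + \frac{35905}{7}} = \left(-29115\right) \frac{3}{218} + \frac{10624}{\frac{230330}{7}} = - \frac{87345}{218} + 10624 \cdot \frac{7}{230330} = - \frac{87345}{218} + \frac{37184}{115165} = - \frac{10050980813}{25105970}$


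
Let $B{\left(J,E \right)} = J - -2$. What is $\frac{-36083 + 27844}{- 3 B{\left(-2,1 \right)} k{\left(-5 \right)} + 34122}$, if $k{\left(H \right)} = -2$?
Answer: $- \frac{749}{3102} \approx -0.24146$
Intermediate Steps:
$B{\left(J,E \right)} = 2 + J$ ($B{\left(J,E \right)} = J + 2 = 2 + J$)
$\frac{-36083 + 27844}{- 3 B{\left(-2,1 \right)} k{\left(-5 \right)} + 34122} = \frac{-36083 + 27844}{- 3 \left(2 - 2\right) \left(-2\right) + 34122} = - \frac{8239}{\left(-3\right) 0 \left(-2\right) + 34122} = - \frac{8239}{0 \left(-2\right) + 34122} = - \frac{8239}{0 + 34122} = - \frac{8239}{34122} = \left(-8239\right) \frac{1}{34122} = - \frac{749}{3102}$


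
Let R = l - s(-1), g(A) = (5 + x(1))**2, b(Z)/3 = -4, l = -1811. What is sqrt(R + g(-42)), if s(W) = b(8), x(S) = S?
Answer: I*sqrt(1763) ≈ 41.988*I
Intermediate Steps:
b(Z) = -12 (b(Z) = 3*(-4) = -12)
g(A) = 36 (g(A) = (5 + 1)**2 = 6**2 = 36)
s(W) = -12
R = -1799 (R = -1811 - 1*(-12) = -1811 + 12 = -1799)
sqrt(R + g(-42)) = sqrt(-1799 + 36) = sqrt(-1763) = I*sqrt(1763)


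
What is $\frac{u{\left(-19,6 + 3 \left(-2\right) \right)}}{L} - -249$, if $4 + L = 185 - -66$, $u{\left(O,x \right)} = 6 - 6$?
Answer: $249$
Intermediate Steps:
$u{\left(O,x \right)} = 0$ ($u{\left(O,x \right)} = 6 - 6 = 0$)
$L = 247$ ($L = -4 + \left(185 - -66\right) = -4 + \left(185 + 66\right) = -4 + 251 = 247$)
$\frac{u{\left(-19,6 + 3 \left(-2\right) \right)}}{L} - -249 = \frac{0}{247} - -249 = 0 \cdot \frac{1}{247} + 249 = 0 + 249 = 249$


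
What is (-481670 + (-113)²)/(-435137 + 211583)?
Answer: 667/318 ≈ 2.0975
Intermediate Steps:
(-481670 + (-113)²)/(-435137 + 211583) = (-481670 + 12769)/(-223554) = -468901*(-1/223554) = 667/318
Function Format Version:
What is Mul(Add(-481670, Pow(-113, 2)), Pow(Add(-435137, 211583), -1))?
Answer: Rational(667, 318) ≈ 2.0975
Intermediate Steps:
Mul(Add(-481670, Pow(-113, 2)), Pow(Add(-435137, 211583), -1)) = Mul(Add(-481670, 12769), Pow(-223554, -1)) = Mul(-468901, Rational(-1, 223554)) = Rational(667, 318)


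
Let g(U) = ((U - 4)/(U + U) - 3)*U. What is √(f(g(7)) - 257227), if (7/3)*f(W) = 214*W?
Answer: 2*I*√3172939/7 ≈ 508.94*I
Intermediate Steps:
g(U) = U*(-3 + (-4 + U)/(2*U)) (g(U) = ((-4 + U)/((2*U)) - 3)*U = ((-4 + U)*(1/(2*U)) - 3)*U = ((-4 + U)/(2*U) - 3)*U = (-3 + (-4 + U)/(2*U))*U = U*(-3 + (-4 + U)/(2*U)))
f(W) = 642*W/7 (f(W) = 3*(214*W)/7 = 642*W/7)
√(f(g(7)) - 257227) = √(642*(-2 - 5/2*7)/7 - 257227) = √(642*(-2 - 35/2)/7 - 257227) = √((642/7)*(-39/2) - 257227) = √(-12519/7 - 257227) = √(-1813108/7) = 2*I*√3172939/7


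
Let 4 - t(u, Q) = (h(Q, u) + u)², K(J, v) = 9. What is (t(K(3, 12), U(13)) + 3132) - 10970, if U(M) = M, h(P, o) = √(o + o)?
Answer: -7933 - 54*√2 ≈ -8009.4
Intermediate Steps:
h(P, o) = √2*√o (h(P, o) = √(2*o) = √2*√o)
t(u, Q) = 4 - (u + √2*√u)² (t(u, Q) = 4 - (√2*√u + u)² = 4 - (u + √2*√u)²)
(t(K(3, 12), U(13)) + 3132) - 10970 = ((4 - (9 + √2*√9)²) + 3132) - 10970 = ((4 - (9 + √2*3)²) + 3132) - 10970 = ((4 - (9 + 3*√2)²) + 3132) - 10970 = (3136 - (9 + 3*√2)²) - 10970 = -7834 - (9 + 3*√2)²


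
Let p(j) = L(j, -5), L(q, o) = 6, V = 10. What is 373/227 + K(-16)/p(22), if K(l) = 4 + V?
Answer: 2708/681 ≈ 3.9765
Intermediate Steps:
p(j) = 6
K(l) = 14 (K(l) = 4 + 10 = 14)
373/227 + K(-16)/p(22) = 373/227 + 14/6 = 373*(1/227) + 14*(⅙) = 373/227 + 7/3 = 2708/681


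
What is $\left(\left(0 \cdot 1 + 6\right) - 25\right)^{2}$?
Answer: $361$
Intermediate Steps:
$\left(\left(0 \cdot 1 + 6\right) - 25\right)^{2} = \left(\left(0 + 6\right) - 25\right)^{2} = \left(6 - 25\right)^{2} = \left(-19\right)^{2} = 361$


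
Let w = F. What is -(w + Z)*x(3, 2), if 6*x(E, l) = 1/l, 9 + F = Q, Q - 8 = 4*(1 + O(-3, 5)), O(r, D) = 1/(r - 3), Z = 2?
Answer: -13/36 ≈ -0.36111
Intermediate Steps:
O(r, D) = 1/(-3 + r)
Q = 34/3 (Q = 8 + 4*(1 + 1/(-3 - 3)) = 8 + 4*(1 + 1/(-6)) = 8 + 4*(1 - ⅙) = 8 + 4*(⅚) = 8 + 10/3 = 34/3 ≈ 11.333)
F = 7/3 (F = -9 + 34/3 = 7/3 ≈ 2.3333)
x(E, l) = 1/(6*l) (x(E, l) = (1/l)/6 = 1/(6*l))
w = 7/3 ≈ 2.3333
-(w + Z)*x(3, 2) = -(7/3 + 2)*(⅙)/2 = -13*(⅙)*(½)/3 = -13/(3*12) = -1*13/36 = -13/36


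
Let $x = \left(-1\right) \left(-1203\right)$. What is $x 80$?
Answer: $96240$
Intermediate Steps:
$x = 1203$
$x 80 = 1203 \cdot 80 = 96240$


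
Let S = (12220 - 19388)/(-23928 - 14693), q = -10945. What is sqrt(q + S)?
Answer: I*sqrt(16325084225417)/38621 ≈ 104.62*I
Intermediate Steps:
S = 7168/38621 (S = -7168/(-38621) = -7168*(-1/38621) = 7168/38621 ≈ 0.18560)
sqrt(q + S) = sqrt(-10945 + 7168/38621) = sqrt(-422699677/38621) = I*sqrt(16325084225417)/38621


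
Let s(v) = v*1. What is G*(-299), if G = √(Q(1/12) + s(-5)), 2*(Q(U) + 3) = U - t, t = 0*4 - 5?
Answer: -299*I*√786/12 ≈ -698.56*I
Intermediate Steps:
t = -5 (t = 0 - 5 = -5)
Q(U) = -½ + U/2 (Q(U) = -3 + (U - 1*(-5))/2 = -3 + (U + 5)/2 = -3 + (5 + U)/2 = -3 + (5/2 + U/2) = -½ + U/2)
s(v) = v
G = I*√786/12 (G = √((-½ + (½)/12) - 5) = √((-½ + (½)*(1/12)) - 5) = √((-½ + 1/24) - 5) = √(-11/24 - 5) = √(-131/24) = I*√786/12 ≈ 2.3363*I)
G*(-299) = (I*√786/12)*(-299) = -299*I*√786/12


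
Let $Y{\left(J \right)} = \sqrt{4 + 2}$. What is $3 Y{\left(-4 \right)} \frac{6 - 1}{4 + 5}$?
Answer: $\frac{5 \sqrt{6}}{3} \approx 4.0825$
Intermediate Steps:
$Y{\left(J \right)} = \sqrt{6}$
$3 Y{\left(-4 \right)} \frac{6 - 1}{4 + 5} = 3 \sqrt{6} \frac{6 - 1}{4 + 5} = 3 \sqrt{6} \cdot \frac{5}{9} = \frac{5 \sqrt{6}}{3}$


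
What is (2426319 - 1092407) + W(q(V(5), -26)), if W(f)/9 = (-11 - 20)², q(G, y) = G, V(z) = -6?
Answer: 1342561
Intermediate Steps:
W(f) = 8649 (W(f) = 9*(-11 - 20)² = 9*(-31)² = 9*961 = 8649)
(2426319 - 1092407) + W(q(V(5), -26)) = (2426319 - 1092407) + 8649 = 1333912 + 8649 = 1342561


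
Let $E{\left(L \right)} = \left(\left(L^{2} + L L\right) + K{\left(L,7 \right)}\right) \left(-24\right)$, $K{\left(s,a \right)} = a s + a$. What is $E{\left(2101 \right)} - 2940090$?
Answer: $-215174874$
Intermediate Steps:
$K{\left(s,a \right)} = a + a s$
$E{\left(L \right)} = -168 - 168 L - 48 L^{2}$ ($E{\left(L \right)} = \left(\left(L^{2} + L L\right) + 7 \left(1 + L\right)\right) \left(-24\right) = \left(\left(L^{2} + L^{2}\right) + \left(7 + 7 L\right)\right) \left(-24\right) = \left(2 L^{2} + \left(7 + 7 L\right)\right) \left(-24\right) = \left(7 + 2 L^{2} + 7 L\right) \left(-24\right) = -168 - 168 L - 48 L^{2}$)
$E{\left(2101 \right)} - 2940090 = \left(-168 - 352968 - 48 \cdot 2101^{2}\right) - 2940090 = \left(-168 - 352968 - 211881648\right) - 2940090 = -212234784 - 2940090 = -215174874$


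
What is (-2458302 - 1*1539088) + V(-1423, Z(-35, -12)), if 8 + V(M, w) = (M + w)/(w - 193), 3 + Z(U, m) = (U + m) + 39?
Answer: -135911293/34 ≈ -3.9974e+6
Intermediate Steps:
Z(U, m) = 36 + U + m (Z(U, m) = -3 + ((U + m) + 39) = -3 + (39 + U + m) = 36 + U + m)
V(M, w) = -8 + (M + w)/(-193 + w) (V(M, w) = -8 + (M + w)/(w - 193) = -8 + (M + w)/(-193 + w))
(-2458302 - 1*1539088) + V(-1423, Z(-35, -12)) = (-2458302 - 1*1539088) + (1544 - 1423 - 7*(36 - 35 - 12))/(-193 + (36 - 35 - 12)) = (-2458302 - 1539088) + (1544 - 1423 - 7*(-11))/(-193 - 11) = -3997390 + (1544 - 1423 + 77)/(-204) = -3997390 - 1/204*198 = -3997390 - 33/34 = -135911293/34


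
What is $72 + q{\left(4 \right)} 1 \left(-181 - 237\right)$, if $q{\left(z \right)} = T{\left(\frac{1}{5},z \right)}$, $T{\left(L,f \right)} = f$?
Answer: $-1600$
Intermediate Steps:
$q{\left(z \right)} = z$
$72 + q{\left(4 \right)} 1 \left(-181 - 237\right) = 72 + 4 \cdot 1 \left(-181 - 237\right) = 72 + 4 \left(-181 - 237\right) = 72 + 4 \left(-418\right) = 72 - 1672 = -1600$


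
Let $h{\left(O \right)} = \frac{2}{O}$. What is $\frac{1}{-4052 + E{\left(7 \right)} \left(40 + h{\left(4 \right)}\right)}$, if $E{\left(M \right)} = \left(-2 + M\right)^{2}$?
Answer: $- \frac{2}{6079} \approx -0.000329$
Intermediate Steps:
$\frac{1}{-4052 + E{\left(7 \right)} \left(40 + h{\left(4 \right)}\right)} = \frac{1}{-4052 + \left(-2 + 7\right)^{2} \left(40 + \frac{2}{4}\right)} = \frac{1}{-4052 + 5^{2} \left(40 + 2 \cdot \frac{1}{4}\right)} = \frac{1}{-4052 + 25 \left(40 + \frac{1}{2}\right)} = \frac{1}{-4052 + 25 \cdot \frac{81}{2}} = \frac{1}{-4052 + \frac{2025}{2}} = \frac{1}{- \frac{6079}{2}} = - \frac{2}{6079}$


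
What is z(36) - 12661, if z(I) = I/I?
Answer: -12660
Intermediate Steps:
z(I) = 1
z(36) - 12661 = 1 - 12661 = -12660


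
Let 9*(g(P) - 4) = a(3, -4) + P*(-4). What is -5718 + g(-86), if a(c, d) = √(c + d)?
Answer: -51082/9 + I/9 ≈ -5675.8 + 0.11111*I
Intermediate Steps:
g(P) = 4 - 4*P/9 + I/9 (g(P) = 4 + (√(3 - 4) + P*(-4))/9 = 4 + (√(-1) - 4*P)/9 = 4 + (I - 4*P)/9 = 4 + (-4*P/9 + I/9) = 4 - 4*P/9 + I/9)
-5718 + g(-86) = -5718 + (4 - 4/9*(-86) + I/9) = -5718 + (4 + 344/9 + I/9) = -5718 + (380/9 + I/9) = -51082/9 + I/9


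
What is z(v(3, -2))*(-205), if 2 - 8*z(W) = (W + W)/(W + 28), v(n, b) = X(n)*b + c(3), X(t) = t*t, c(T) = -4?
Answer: -1435/6 ≈ -239.17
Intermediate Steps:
X(t) = t**2
v(n, b) = -4 + b*n**2 (v(n, b) = n**2*b - 4 = b*n**2 - 4 = -4 + b*n**2)
z(W) = 1/4 - W/(4*(28 + W)) (z(W) = 1/4 - (W + W)/(8*(W + 28)) = 1/4 - 2*W/(8*(28 + W)) = 1/4 - W/(4*(28 + W)))
z(v(3, -2))*(-205) = (7/(28 + (-4 - 2*3**2)))*(-205) = (7/(28 + (-4 - 2*9)))*(-205) = (7/(28 + (-4 - 18)))*(-205) = (7/(28 - 22))*(-205) = (7/6)*(-205) = -1435/6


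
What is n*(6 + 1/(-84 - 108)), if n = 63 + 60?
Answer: 47191/64 ≈ 737.36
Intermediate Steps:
n = 123
n*(6 + 1/(-84 - 108)) = 123*(6 + 1/(-84 - 108)) = 123*(6 + 1/(-192)) = 123*(6 - 1/192) = 123*(1151/192) = 47191/64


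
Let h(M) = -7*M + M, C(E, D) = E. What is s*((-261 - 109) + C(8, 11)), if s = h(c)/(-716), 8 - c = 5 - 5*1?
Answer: -4344/179 ≈ -24.268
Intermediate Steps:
c = 8 (c = 8 - (5 - 5*1) = 8 - (5 - 5) = 8 - 1*0 = 8 + 0 = 8)
h(M) = -6*M
s = 12/179 (s = -6*8/(-716) = -48*(-1/716) = 12/179 ≈ 0.067039)
s*((-261 - 109) + C(8, 11)) = 12*((-261 - 109) + 8)/179 = 12*(-370 + 8)/179 = (12/179)*(-362) = -4344/179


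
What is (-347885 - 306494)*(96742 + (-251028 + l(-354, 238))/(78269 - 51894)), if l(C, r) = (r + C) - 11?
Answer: -333905927613401/5275 ≈ -6.3300e+10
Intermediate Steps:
l(C, r) = -11 + C + r (l(C, r) = (C + r) - 11 = -11 + C + r)
(-347885 - 306494)*(96742 + (-251028 + l(-354, 238))/(78269 - 51894)) = (-347885 - 306494)*(96742 + (-251028 + (-11 - 354 + 238))/(78269 - 51894)) = -654379*(96742 + (-251028 - 127)/26375) = -654379*(96742 - 251155*1/26375) = -654379*(96742 - 50231/5275) = -654379*510263819/5275 = -333905927613401/5275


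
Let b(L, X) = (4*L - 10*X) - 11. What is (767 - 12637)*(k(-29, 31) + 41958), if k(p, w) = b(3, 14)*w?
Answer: -446893630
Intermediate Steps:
b(L, X) = -11 - 10*X + 4*L (b(L, X) = (-10*X + 4*L) - 11 = -11 - 10*X + 4*L)
k(p, w) = -139*w (k(p, w) = (-11 - 10*14 + 4*3)*w = (-11 - 140 + 12)*w = -139*w)
(767 - 12637)*(k(-29, 31) + 41958) = (767 - 12637)*(-139*31 + 41958) = -11870*(-4309 + 41958) = -11870*37649 = -446893630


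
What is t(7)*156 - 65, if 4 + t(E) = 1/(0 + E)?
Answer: -4667/7 ≈ -666.71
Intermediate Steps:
t(E) = -4 + 1/E (t(E) = -4 + 1/(0 + E) = -4 + 1/E)
t(7)*156 - 65 = (-4 + 1/7)*156 - 65 = (-4 + ⅐)*156 - 65 = -27/7*156 - 65 = -4212/7 - 65 = -4667/7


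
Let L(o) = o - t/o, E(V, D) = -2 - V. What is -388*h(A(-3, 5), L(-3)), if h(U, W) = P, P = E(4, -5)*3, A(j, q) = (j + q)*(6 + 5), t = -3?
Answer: 6984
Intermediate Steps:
A(j, q) = 11*j + 11*q (A(j, q) = (j + q)*11 = 11*j + 11*q)
P = -18 (P = (-2 - 1*4)*3 = (-2 - 4)*3 = -6*3 = -18)
L(o) = o + 3/o (L(o) = o - (-3)/o = o + 3/o)
h(U, W) = -18
-388*h(A(-3, 5), L(-3)) = -388*(-18) = 6984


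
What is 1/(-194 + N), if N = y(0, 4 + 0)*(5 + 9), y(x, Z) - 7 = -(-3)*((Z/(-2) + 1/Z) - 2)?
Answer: -2/507 ≈ -0.0039448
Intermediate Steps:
y(x, Z) = 1 + 3/Z - 3*Z/2 (y(x, Z) = 7 - (-3)*((Z/(-2) + 1/Z) - 2) = 7 - (-3)*((Z*(-½) + 1/Z) - 2) = 7 - (-3)*((-Z/2 + 1/Z) - 2) = 7 - (-3)*((1/Z - Z/2) - 2) = 7 - (-3)*(-2 + 1/Z - Z/2) = 7 - (6 - 3/Z + 3*Z/2) = 7 + (-6 + 3/Z - 3*Z/2) = 1 + 3/Z - 3*Z/2)
N = -119/2 (N = (1 + 3/(4 + 0) - 3*(4 + 0)/2)*(5 + 9) = (1 + 3/4 - 3/2*4)*14 = (1 + 3*(¼) - 6)*14 = (1 + ¾ - 6)*14 = -17/4*14 = -119/2 ≈ -59.500)
1/(-194 + N) = 1/(-194 - 119/2) = 1/(-507/2) = -2/507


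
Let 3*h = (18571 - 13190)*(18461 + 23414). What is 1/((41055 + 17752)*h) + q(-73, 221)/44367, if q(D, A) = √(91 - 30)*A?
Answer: 3/13250944555625 + 221*√61/44367 ≈ 0.038904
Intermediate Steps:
q(D, A) = A*√61 (q(D, A) = √61*A = A*√61)
h = 225329375/3 (h = ((18571 - 13190)*(18461 + 23414))/3 = (5381*41875)/3 = (⅓)*225329375 = 225329375/3 ≈ 7.5110e+7)
1/((41055 + 17752)*h) + q(-73, 221)/44367 = 1/((41055 + 17752)*(225329375/3)) + (221*√61)/44367 = (3/225329375)/58807 + (221*√61)*(1/44367) = (1/58807)*(3/225329375) + 221*√61/44367 = 3/13250944555625 + 221*√61/44367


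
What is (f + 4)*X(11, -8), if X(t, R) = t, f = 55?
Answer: 649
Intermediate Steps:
(f + 4)*X(11, -8) = (55 + 4)*11 = 59*11 = 649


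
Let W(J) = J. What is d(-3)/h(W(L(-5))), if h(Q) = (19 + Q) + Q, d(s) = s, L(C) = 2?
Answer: -3/23 ≈ -0.13043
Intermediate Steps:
h(Q) = 19 + 2*Q
d(-3)/h(W(L(-5))) = -3/(19 + 2*2) = -3/(19 + 4) = -3/23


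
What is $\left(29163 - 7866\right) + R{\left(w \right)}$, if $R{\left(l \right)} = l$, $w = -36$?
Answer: $21261$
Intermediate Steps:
$\left(29163 - 7866\right) + R{\left(w \right)} = \left(29163 - 7866\right) - 36 = 21297 - 36 = 21261$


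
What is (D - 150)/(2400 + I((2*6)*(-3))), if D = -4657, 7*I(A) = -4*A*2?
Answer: -33649/17088 ≈ -1.9692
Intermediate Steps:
I(A) = -8*A/7 (I(A) = (-4*A*2)/7 = (-8*A)/7 = -8*A/7)
(D - 150)/(2400 + I((2*6)*(-3))) = (-4657 - 150)/(2400 - 8*2*6*(-3)/7) = -4807/(2400 - 96*(-3)/7) = -4807/(2400 - 8/7*(-36)) = -4807/(2400 + 288/7) = -4807/17088/7 = -4807*7/17088 = -33649/17088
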